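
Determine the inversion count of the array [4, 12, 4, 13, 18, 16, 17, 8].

Finding inversions in [4, 12, 4, 13, 18, 16, 17, 8]:

(1, 2): arr[1]=12 > arr[2]=4
(1, 7): arr[1]=12 > arr[7]=8
(3, 7): arr[3]=13 > arr[7]=8
(4, 5): arr[4]=18 > arr[5]=16
(4, 6): arr[4]=18 > arr[6]=17
(4, 7): arr[4]=18 > arr[7]=8
(5, 7): arr[5]=16 > arr[7]=8
(6, 7): arr[6]=17 > arr[7]=8

Total inversions: 8

The array has 8 inversion(s): (1,2), (1,7), (3,7), (4,5), (4,6), (4,7), (5,7), (6,7). Each pair (i,j) satisfies i < j and arr[i] > arr[j].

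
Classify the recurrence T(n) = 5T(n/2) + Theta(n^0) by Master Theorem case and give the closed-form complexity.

Master Theorem for T(n) = 5T(n/2) + O(n^0):

a = 5, b = 2, c = 0
log_b(a) = log_2(5) = 2.3219

Case 1: c = 0 < log_2(5) = 2.3219
T(n) = O(n^(log_2 5))

For T(n) = 5T(n/2) + O(n^0): log_2(5) = 2.3219. This is Case 1 of the Master Theorem (c < log_b(a), work dominated by leaves), giving O(n^(log_2 5)).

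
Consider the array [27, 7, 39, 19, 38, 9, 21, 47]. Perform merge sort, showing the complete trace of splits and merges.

Merge sort trace:

Split: [27, 7, 39, 19, 38, 9, 21, 47] -> [27, 7, 39, 19] and [38, 9, 21, 47]
  Split: [27, 7, 39, 19] -> [27, 7] and [39, 19]
    Split: [27, 7] -> [27] and [7]
    Merge: [27] + [7] -> [7, 27]
    Split: [39, 19] -> [39] and [19]
    Merge: [39] + [19] -> [19, 39]
  Merge: [7, 27] + [19, 39] -> [7, 19, 27, 39]
  Split: [38, 9, 21, 47] -> [38, 9] and [21, 47]
    Split: [38, 9] -> [38] and [9]
    Merge: [38] + [9] -> [9, 38]
    Split: [21, 47] -> [21] and [47]
    Merge: [21] + [47] -> [21, 47]
  Merge: [9, 38] + [21, 47] -> [9, 21, 38, 47]
Merge: [7, 19, 27, 39] + [9, 21, 38, 47] -> [7, 9, 19, 21, 27, 38, 39, 47]

Final sorted array: [7, 9, 19, 21, 27, 38, 39, 47]

The merge sort proceeds by recursively splitting the array and merging sorted halves.
After all merges, the sorted array is [7, 9, 19, 21, 27, 38, 39, 47].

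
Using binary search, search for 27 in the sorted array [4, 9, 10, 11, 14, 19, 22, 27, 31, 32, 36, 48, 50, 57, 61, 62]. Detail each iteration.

Binary search for 27 in [4, 9, 10, 11, 14, 19, 22, 27, 31, 32, 36, 48, 50, 57, 61, 62]:

lo=0, hi=15, mid=7, arr[mid]=27 -> Found target at index 7!

Binary search finds 27 at index 7 after 1 comparisons. The search repeatedly halves the search space by comparing with the middle element.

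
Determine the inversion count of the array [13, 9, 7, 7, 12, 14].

Finding inversions in [13, 9, 7, 7, 12, 14]:

(0, 1): arr[0]=13 > arr[1]=9
(0, 2): arr[0]=13 > arr[2]=7
(0, 3): arr[0]=13 > arr[3]=7
(0, 4): arr[0]=13 > arr[4]=12
(1, 2): arr[1]=9 > arr[2]=7
(1, 3): arr[1]=9 > arr[3]=7

Total inversions: 6

The array has 6 inversion(s): (0,1), (0,2), (0,3), (0,4), (1,2), (1,3). Each pair (i,j) satisfies i < j and arr[i] > arr[j].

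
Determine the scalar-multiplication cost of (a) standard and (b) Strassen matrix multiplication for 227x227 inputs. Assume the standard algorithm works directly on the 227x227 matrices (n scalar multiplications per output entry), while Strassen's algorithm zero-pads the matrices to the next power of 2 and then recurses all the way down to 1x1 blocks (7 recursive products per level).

Matrix multiplication for 227x227 matrices:

Strassen's algorithm requires power-of-2 dimensions. Pad 227x227 to 256x256 (next power of 2).

Standard algorithm: 227^3 = 11697083 multiplications
Strassen's algorithm: 7^(log2(256)) = 7^8 = 5764801 multiplications
Savings: 11697083 - 5764801 = 5932282 multiplications

Standard: 11697083 multiplications (227^3). Strassen: 5764801 multiplications (7^8, after padding to 256x256). Strassen reduces 8 recursive multiplications to 7 at each level.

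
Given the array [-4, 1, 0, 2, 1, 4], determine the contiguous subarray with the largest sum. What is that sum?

Using Kadane's algorithm on [-4, 1, 0, 2, 1, 4]:

Scanning through the array:
Position 1 (value 1): max_ending_here = 1, max_so_far = 1
Position 2 (value 0): max_ending_here = 1, max_so_far = 1
Position 3 (value 2): max_ending_here = 3, max_so_far = 3
Position 4 (value 1): max_ending_here = 4, max_so_far = 4
Position 5 (value 4): max_ending_here = 8, max_so_far = 8

Maximum subarray: [1, 0, 2, 1, 4]
Maximum sum: 8

The maximum subarray is [1, 0, 2, 1, 4] with sum 8. This subarray runs from index 1 to index 5.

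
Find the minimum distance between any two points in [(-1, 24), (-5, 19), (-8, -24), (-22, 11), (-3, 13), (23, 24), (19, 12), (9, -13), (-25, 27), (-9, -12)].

Computing all pairwise distances among 10 points:

d((-1, 24), (-5, 19)) = 6.4031
d((-1, 24), (-8, -24)) = 48.5077
d((-1, 24), (-22, 11)) = 24.6982
d((-1, 24), (-3, 13)) = 11.1803
d((-1, 24), (23, 24)) = 24.0
d((-1, 24), (19, 12)) = 23.3238
d((-1, 24), (9, -13)) = 38.3275
d((-1, 24), (-25, 27)) = 24.1868
d((-1, 24), (-9, -12)) = 36.8782
d((-5, 19), (-8, -24)) = 43.1045
d((-5, 19), (-22, 11)) = 18.7883
d((-5, 19), (-3, 13)) = 6.3246 <-- minimum
d((-5, 19), (23, 24)) = 28.4429
d((-5, 19), (19, 12)) = 25.0
d((-5, 19), (9, -13)) = 34.9285
d((-5, 19), (-25, 27)) = 21.5407
d((-5, 19), (-9, -12)) = 31.257
d((-8, -24), (-22, 11)) = 37.6962
d((-8, -24), (-3, 13)) = 37.3363
d((-8, -24), (23, 24)) = 57.1402
d((-8, -24), (19, 12)) = 45.0
d((-8, -24), (9, -13)) = 20.2485
d((-8, -24), (-25, 27)) = 53.7587
d((-8, -24), (-9, -12)) = 12.0416
d((-22, 11), (-3, 13)) = 19.105
d((-22, 11), (23, 24)) = 46.8402
d((-22, 11), (19, 12)) = 41.0122
d((-22, 11), (9, -13)) = 39.2046
d((-22, 11), (-25, 27)) = 16.2788
d((-22, 11), (-9, -12)) = 26.4197
d((-3, 13), (23, 24)) = 28.2312
d((-3, 13), (19, 12)) = 22.0227
d((-3, 13), (9, -13)) = 28.6356
d((-3, 13), (-25, 27)) = 26.0768
d((-3, 13), (-9, -12)) = 25.7099
d((23, 24), (19, 12)) = 12.6491
d((23, 24), (9, -13)) = 39.5601
d((23, 24), (-25, 27)) = 48.0937
d((23, 24), (-9, -12)) = 48.1664
d((19, 12), (9, -13)) = 26.9258
d((19, 12), (-25, 27)) = 46.4866
d((19, 12), (-9, -12)) = 36.8782
d((9, -13), (-25, 27)) = 52.4976
d((9, -13), (-9, -12)) = 18.0278
d((-25, 27), (-9, -12)) = 42.1545

Closest pair: (-5, 19) and (-3, 13) with distance 6.3246

The closest pair is (-5, 19) and (-3, 13) with Euclidean distance 6.3246. For 10 points, brute-force pairwise comparison is shown above. For large n, the divide-and-conquer algorithm (sort by x, recurse on halves, check the dividing strip) achieves O(n log n).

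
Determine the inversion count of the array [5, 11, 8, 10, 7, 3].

Finding inversions in [5, 11, 8, 10, 7, 3]:

(0, 5): arr[0]=5 > arr[5]=3
(1, 2): arr[1]=11 > arr[2]=8
(1, 3): arr[1]=11 > arr[3]=10
(1, 4): arr[1]=11 > arr[4]=7
(1, 5): arr[1]=11 > arr[5]=3
(2, 4): arr[2]=8 > arr[4]=7
(2, 5): arr[2]=8 > arr[5]=3
(3, 4): arr[3]=10 > arr[4]=7
(3, 5): arr[3]=10 > arr[5]=3
(4, 5): arr[4]=7 > arr[5]=3

Total inversions: 10

The array has 10 inversion(s): (0,5), (1,2), (1,3), (1,4), (1,5), (2,4), (2,5), (3,4), (3,5), (4,5). Each pair (i,j) satisfies i < j and arr[i] > arr[j].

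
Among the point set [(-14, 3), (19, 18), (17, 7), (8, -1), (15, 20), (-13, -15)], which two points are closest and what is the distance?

Computing all pairwise distances among 6 points:

d((-14, 3), (19, 18)) = 36.2491
d((-14, 3), (17, 7)) = 31.257
d((-14, 3), (8, -1)) = 22.3607
d((-14, 3), (15, 20)) = 33.6155
d((-14, 3), (-13, -15)) = 18.0278
d((19, 18), (17, 7)) = 11.1803
d((19, 18), (8, -1)) = 21.9545
d((19, 18), (15, 20)) = 4.4721 <-- minimum
d((19, 18), (-13, -15)) = 45.9674
d((17, 7), (8, -1)) = 12.0416
d((17, 7), (15, 20)) = 13.1529
d((17, 7), (-13, -15)) = 37.2022
d((8, -1), (15, 20)) = 22.1359
d((8, -1), (-13, -15)) = 25.2389
d((15, 20), (-13, -15)) = 44.8219

Closest pair: (19, 18) and (15, 20) with distance 4.4721

The closest pair is (19, 18) and (15, 20) with Euclidean distance 4.4721. For 6 points, brute-force pairwise comparison is shown above. For large n, the divide-and-conquer algorithm (sort by x, recurse on halves, check the dividing strip) achieves O(n log n).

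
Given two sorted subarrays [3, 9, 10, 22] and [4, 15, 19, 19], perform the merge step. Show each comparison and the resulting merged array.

Merging process:

Compare 3 vs 4: take 3 from left. Merged: [3]
Compare 9 vs 4: take 4 from right. Merged: [3, 4]
Compare 9 vs 15: take 9 from left. Merged: [3, 4, 9]
Compare 10 vs 15: take 10 from left. Merged: [3, 4, 9, 10]
Compare 22 vs 15: take 15 from right. Merged: [3, 4, 9, 10, 15]
Compare 22 vs 19: take 19 from right. Merged: [3, 4, 9, 10, 15, 19]
Compare 22 vs 19: take 19 from right. Merged: [3, 4, 9, 10, 15, 19, 19]
Append remaining from left: [22]. Merged: [3, 4, 9, 10, 15, 19, 19, 22]

Final merged array: [3, 4, 9, 10, 15, 19, 19, 22]
Total comparisons: 7

The merged array is [3, 4, 9, 10, 15, 19, 19, 22], requiring 7 comparisons. The merge step runs in O(n) time where n is the total number of elements.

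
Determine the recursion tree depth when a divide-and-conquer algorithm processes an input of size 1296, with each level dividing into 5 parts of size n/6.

For divide and conquer with division factor 6:

Problem sizes at each level:
Level 0: 1296
Level 1: 216
Level 2: 36
Level 3: 6
Level 4: 1

The root is level 0 and the size-1 base case is level 4 (the tree spans levels 0 through 4, i.e. 5 levels counting the root), so the depth is the number of divisions: log_6(1296) = 4

The recursion tree depth is log_6(1296) = 4. At each level, the problem size is divided by 6, so it takes 4 divisions to reduce to a base case of size 1. The algorithm makes 5 recursive calls at each level.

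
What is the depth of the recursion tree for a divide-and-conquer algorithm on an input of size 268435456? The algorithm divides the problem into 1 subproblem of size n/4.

For divide and conquer with division factor 4:

Problem sizes at each level:
Level 0: 268435456
Level 1: 67108864
Level 2: 16777216
Level 3: 4194304
Level 4: 1048576
Level 5: 262144
Level 6: 65536
Level 7: 16384
Level 8: 4096
Level 9: 1024
Level 10: 256
Level 11: 64
Level 12: 16
Level 13: 4
Level 14: 1

The root is level 0 and the size-1 base case is level 14 (the tree spans levels 0 through 14, i.e. 15 levels counting the root), so the depth is the number of divisions: log_4(268435456) = 14

The recursion tree depth is log_4(268435456) = 14. At each level, the problem size is divided by 4, so it takes 14 divisions to reduce to a base case of size 1. The algorithm makes 1 recursive call at each level.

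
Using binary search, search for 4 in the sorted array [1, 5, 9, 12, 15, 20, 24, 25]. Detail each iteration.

Binary search for 4 in [1, 5, 9, 12, 15, 20, 24, 25]:

lo=0, hi=7, mid=3, arr[mid]=12 -> 12 > 4, search left half
lo=0, hi=2, mid=1, arr[mid]=5 -> 5 > 4, search left half
lo=0, hi=0, mid=0, arr[mid]=1 -> 1 < 4, search right half
lo=1 > hi=0, target 4 not found

Binary search determines that 4 is not in the array after 3 comparisons. The search space was exhausted without finding the target.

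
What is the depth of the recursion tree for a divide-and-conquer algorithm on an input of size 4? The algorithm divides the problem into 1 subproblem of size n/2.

For divide and conquer with division factor 2:

Problem sizes at each level:
Level 0: 4
Level 1: 2
Level 2: 1

The root is level 0 and the size-1 base case is level 2 (the tree spans levels 0 through 2, i.e. 3 levels counting the root), so the depth is the number of divisions: log_2(4) = 2

The recursion tree depth is log_2(4) = 2. At each level, the problem size is divided by 2, so it takes 2 divisions to reduce to a base case of size 1. The algorithm makes 1 recursive call at each level.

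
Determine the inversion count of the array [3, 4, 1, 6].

Finding inversions in [3, 4, 1, 6]:

(0, 2): arr[0]=3 > arr[2]=1
(1, 2): arr[1]=4 > arr[2]=1

Total inversions: 2

The array has 2 inversion(s): (0,2), (1,2). Each pair (i,j) satisfies i < j and arr[i] > arr[j].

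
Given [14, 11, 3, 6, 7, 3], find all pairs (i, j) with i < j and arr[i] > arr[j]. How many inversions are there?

Finding inversions in [14, 11, 3, 6, 7, 3]:

(0, 1): arr[0]=14 > arr[1]=11
(0, 2): arr[0]=14 > arr[2]=3
(0, 3): arr[0]=14 > arr[3]=6
(0, 4): arr[0]=14 > arr[4]=7
(0, 5): arr[0]=14 > arr[5]=3
(1, 2): arr[1]=11 > arr[2]=3
(1, 3): arr[1]=11 > arr[3]=6
(1, 4): arr[1]=11 > arr[4]=7
(1, 5): arr[1]=11 > arr[5]=3
(3, 5): arr[3]=6 > arr[5]=3
(4, 5): arr[4]=7 > arr[5]=3

Total inversions: 11

The array has 11 inversion(s): (0,1), (0,2), (0,3), (0,4), (0,5), (1,2), (1,3), (1,4), (1,5), (3,5), (4,5). Each pair (i,j) satisfies i < j and arr[i] > arr[j].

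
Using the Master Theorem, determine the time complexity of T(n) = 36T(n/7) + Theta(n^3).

Master Theorem for T(n) = 36T(n/7) + O(n^3):

a = 36, b = 7, c = 3
log_b(a) = log_7(36) = 1.8416

Case 3: c = 3 > log_7(36) = 1.8416
T(n) = O(n^3) = O(n^3)

For T(n) = 36T(n/7) + O(n^3): log_7(36) = 1.8416. This is Case 3 of the Master Theorem (c > log_b(a), work dominated by root), giving O(n^3).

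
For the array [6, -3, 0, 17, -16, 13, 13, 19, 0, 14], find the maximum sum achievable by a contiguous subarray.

Using Kadane's algorithm on [6, -3, 0, 17, -16, 13, 13, 19, 0, 14]:

Scanning through the array:
Position 1 (value -3): max_ending_here = 3, max_so_far = 6
Position 2 (value 0): max_ending_here = 3, max_so_far = 6
Position 3 (value 17): max_ending_here = 20, max_so_far = 20
Position 4 (value -16): max_ending_here = 4, max_so_far = 20
Position 5 (value 13): max_ending_here = 17, max_so_far = 20
Position 6 (value 13): max_ending_here = 30, max_so_far = 30
Position 7 (value 19): max_ending_here = 49, max_so_far = 49
Position 8 (value 0): max_ending_here = 49, max_so_far = 49
Position 9 (value 14): max_ending_here = 63, max_so_far = 63

Maximum subarray: [6, -3, 0, 17, -16, 13, 13, 19, 0, 14]
Maximum sum: 63

The maximum subarray is [6, -3, 0, 17, -16, 13, 13, 19, 0, 14] with sum 63. This subarray runs from index 0 to index 9.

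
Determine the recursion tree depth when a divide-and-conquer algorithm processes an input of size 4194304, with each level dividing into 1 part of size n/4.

For divide and conquer with division factor 4:

Problem sizes at each level:
Level 0: 4194304
Level 1: 1048576
Level 2: 262144
Level 3: 65536
Level 4: 16384
Level 5: 4096
Level 6: 1024
Level 7: 256
Level 8: 64
Level 9: 16
Level 10: 4
Level 11: 1

The root is level 0 and the size-1 base case is level 11 (the tree spans levels 0 through 11, i.e. 12 levels counting the root), so the depth is the number of divisions: log_4(4194304) = 11

The recursion tree depth is log_4(4194304) = 11. At each level, the problem size is divided by 4, so it takes 11 divisions to reduce to a base case of size 1. The algorithm makes 1 recursive call at each level.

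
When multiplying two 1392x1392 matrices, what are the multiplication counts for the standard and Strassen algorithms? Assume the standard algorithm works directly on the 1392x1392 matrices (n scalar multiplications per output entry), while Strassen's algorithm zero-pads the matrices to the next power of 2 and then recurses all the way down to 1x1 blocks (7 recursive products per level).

Matrix multiplication for 1392x1392 matrices:

Strassen's algorithm requires power-of-2 dimensions. Pad 1392x1392 to 2048x2048 (next power of 2).

Standard algorithm: 1392^3 = 2697228288 multiplications
Strassen's algorithm: 7^(log2(2048)) = 7^11 = 1977326743 multiplications
Savings: 2697228288 - 1977326743 = 719901545 multiplications

Standard: 2697228288 multiplications (1392^3). Strassen: 1977326743 multiplications (7^11, after padding to 2048x2048). Strassen reduces 8 recursive multiplications to 7 at each level.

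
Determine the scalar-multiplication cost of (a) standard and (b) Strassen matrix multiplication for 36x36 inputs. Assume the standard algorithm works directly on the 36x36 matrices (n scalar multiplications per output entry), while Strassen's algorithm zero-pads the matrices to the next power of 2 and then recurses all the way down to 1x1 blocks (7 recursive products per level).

Matrix multiplication for 36x36 matrices:

Strassen's algorithm requires power-of-2 dimensions. Pad 36x36 to 64x64 (next power of 2).

Standard algorithm: 36^3 = 46656 multiplications
Strassen's algorithm: 7^(log2(64)) = 7^6 = 117649 multiplications
Difference: 46656 - 117649 = -70993 (Strassen uses MORE here due to padding overhead — for small or just-over-power-of-2 n, padding can outweigh the per-level savings)

Standard: 46656 multiplications (36^3). Strassen: 117649 multiplications (7^6, after padding to 64x64). Strassen reduces 8 recursive multiplications to 7 at each level.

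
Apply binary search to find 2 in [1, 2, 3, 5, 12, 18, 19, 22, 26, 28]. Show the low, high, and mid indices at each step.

Binary search for 2 in [1, 2, 3, 5, 12, 18, 19, 22, 26, 28]:

lo=0, hi=9, mid=4, arr[mid]=12 -> 12 > 2, search left half
lo=0, hi=3, mid=1, arr[mid]=2 -> Found target at index 1!

Binary search finds 2 at index 1 after 2 comparisons. The search repeatedly halves the search space by comparing with the middle element.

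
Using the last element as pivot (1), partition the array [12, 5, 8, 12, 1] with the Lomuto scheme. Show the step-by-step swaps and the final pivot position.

Lomuto partition with pivot = 1:

Initial array: [12, 5, 8, 12, 1]

arr[0]=12 > 1: no swap
arr[1]=5 > 1: no swap
arr[2]=8 > 1: no swap
arr[3]=12 > 1: no swap

Place pivot at position 0: [1, 5, 8, 12, 12]
Pivot position: 0

After partitioning with pivot 1, the array becomes [1, 5, 8, 12, 12]. The pivot is placed at index 0. All elements to the left of the pivot are <= 1, and all elements to the right are > 1.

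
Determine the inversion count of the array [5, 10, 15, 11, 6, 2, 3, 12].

Finding inversions in [5, 10, 15, 11, 6, 2, 3, 12]:

(0, 5): arr[0]=5 > arr[5]=2
(0, 6): arr[0]=5 > arr[6]=3
(1, 4): arr[1]=10 > arr[4]=6
(1, 5): arr[1]=10 > arr[5]=2
(1, 6): arr[1]=10 > arr[6]=3
(2, 3): arr[2]=15 > arr[3]=11
(2, 4): arr[2]=15 > arr[4]=6
(2, 5): arr[2]=15 > arr[5]=2
(2, 6): arr[2]=15 > arr[6]=3
(2, 7): arr[2]=15 > arr[7]=12
(3, 4): arr[3]=11 > arr[4]=6
(3, 5): arr[3]=11 > arr[5]=2
(3, 6): arr[3]=11 > arr[6]=3
(4, 5): arr[4]=6 > arr[5]=2
(4, 6): arr[4]=6 > arr[6]=3

Total inversions: 15

The array has 15 inversion(s): (0,5), (0,6), (1,4), (1,5), (1,6), (2,3), (2,4), (2,5), (2,6), (2,7), (3,4), (3,5), (3,6), (4,5), (4,6). Each pair (i,j) satisfies i < j and arr[i] > arr[j].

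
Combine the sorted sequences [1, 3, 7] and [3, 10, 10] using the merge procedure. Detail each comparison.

Merging process:

Compare 1 vs 3: take 1 from left. Merged: [1]
Compare 3 vs 3: take 3 from left. Merged: [1, 3]
Compare 7 vs 3: take 3 from right. Merged: [1, 3, 3]
Compare 7 vs 10: take 7 from left. Merged: [1, 3, 3, 7]
Append remaining from right: [10, 10]. Merged: [1, 3, 3, 7, 10, 10]

Final merged array: [1, 3, 3, 7, 10, 10]
Total comparisons: 4

The merged array is [1, 3, 3, 7, 10, 10], requiring 4 comparisons. The merge step runs in O(n) time where n is the total number of elements.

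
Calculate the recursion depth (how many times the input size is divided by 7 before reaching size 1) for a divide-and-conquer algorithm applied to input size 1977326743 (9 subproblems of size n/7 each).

For divide and conquer with division factor 7:

Problem sizes at each level:
Level 0: 1977326743
Level 1: 282475249
Level 2: 40353607
Level 3: 5764801
Level 4: 823543
Level 5: 117649
Level 6: 16807
Level 7: 2401
Level 8: 343
Level 9: 49
Level 10: 7
Level 11: 1

The root is level 0 and the size-1 base case is level 11 (the tree spans levels 0 through 11, i.e. 12 levels counting the root), so the depth is the number of divisions: log_7(1977326743) = 11

The recursion tree depth is log_7(1977326743) = 11. At each level, the problem size is divided by 7, so it takes 11 divisions to reduce to a base case of size 1. The algorithm makes 9 recursive calls at each level.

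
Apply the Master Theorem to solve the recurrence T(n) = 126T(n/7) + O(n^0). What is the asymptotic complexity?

Master Theorem for T(n) = 126T(n/7) + O(n^0):

a = 126, b = 7, c = 0
log_b(a) = log_7(126) = 2.4854

Case 1: c = 0 < log_7(126) = 2.4854
T(n) = O(n^(log_7 126))

For T(n) = 126T(n/7) + O(n^0): log_7(126) = 2.4854. This is Case 1 of the Master Theorem (c < log_b(a), work dominated by leaves), giving O(n^(log_7 126)).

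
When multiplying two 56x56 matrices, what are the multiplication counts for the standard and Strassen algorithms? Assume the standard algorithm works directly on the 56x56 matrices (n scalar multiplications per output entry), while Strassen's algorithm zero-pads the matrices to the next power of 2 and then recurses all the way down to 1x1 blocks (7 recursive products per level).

Matrix multiplication for 56x56 matrices:

Strassen's algorithm requires power-of-2 dimensions. Pad 56x56 to 64x64 (next power of 2).

Standard algorithm: 56^3 = 175616 multiplications
Strassen's algorithm: 7^(log2(64)) = 7^6 = 117649 multiplications
Savings: 175616 - 117649 = 57967 multiplications

Standard: 175616 multiplications (56^3). Strassen: 117649 multiplications (7^6, after padding to 64x64). Strassen reduces 8 recursive multiplications to 7 at each level.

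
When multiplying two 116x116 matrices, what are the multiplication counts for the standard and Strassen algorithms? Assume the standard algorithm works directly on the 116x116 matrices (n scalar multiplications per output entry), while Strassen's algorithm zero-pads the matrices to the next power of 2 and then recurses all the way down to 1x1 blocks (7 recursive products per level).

Matrix multiplication for 116x116 matrices:

Strassen's algorithm requires power-of-2 dimensions. Pad 116x116 to 128x128 (next power of 2).

Standard algorithm: 116^3 = 1560896 multiplications
Strassen's algorithm: 7^(log2(128)) = 7^7 = 823543 multiplications
Savings: 1560896 - 823543 = 737353 multiplications

Standard: 1560896 multiplications (116^3). Strassen: 823543 multiplications (7^7, after padding to 128x128). Strassen reduces 8 recursive multiplications to 7 at each level.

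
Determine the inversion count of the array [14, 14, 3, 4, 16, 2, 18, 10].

Finding inversions in [14, 14, 3, 4, 16, 2, 18, 10]:

(0, 2): arr[0]=14 > arr[2]=3
(0, 3): arr[0]=14 > arr[3]=4
(0, 5): arr[0]=14 > arr[5]=2
(0, 7): arr[0]=14 > arr[7]=10
(1, 2): arr[1]=14 > arr[2]=3
(1, 3): arr[1]=14 > arr[3]=4
(1, 5): arr[1]=14 > arr[5]=2
(1, 7): arr[1]=14 > arr[7]=10
(2, 5): arr[2]=3 > arr[5]=2
(3, 5): arr[3]=4 > arr[5]=2
(4, 5): arr[4]=16 > arr[5]=2
(4, 7): arr[4]=16 > arr[7]=10
(6, 7): arr[6]=18 > arr[7]=10

Total inversions: 13

The array has 13 inversion(s): (0,2), (0,3), (0,5), (0,7), (1,2), (1,3), (1,5), (1,7), (2,5), (3,5), (4,5), (4,7), (6,7). Each pair (i,j) satisfies i < j and arr[i] > arr[j].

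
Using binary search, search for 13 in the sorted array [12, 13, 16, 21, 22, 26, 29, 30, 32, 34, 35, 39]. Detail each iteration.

Binary search for 13 in [12, 13, 16, 21, 22, 26, 29, 30, 32, 34, 35, 39]:

lo=0, hi=11, mid=5, arr[mid]=26 -> 26 > 13, search left half
lo=0, hi=4, mid=2, arr[mid]=16 -> 16 > 13, search left half
lo=0, hi=1, mid=0, arr[mid]=12 -> 12 < 13, search right half
lo=1, hi=1, mid=1, arr[mid]=13 -> Found target at index 1!

Binary search finds 13 at index 1 after 4 comparisons. The search repeatedly halves the search space by comparing with the middle element.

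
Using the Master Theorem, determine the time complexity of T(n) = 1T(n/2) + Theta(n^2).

Master Theorem for T(n) = 1T(n/2) + O(n^2):

a = 1, b = 2, c = 2
log_b(a) = log_2(1) = 0.0000

Case 3: c = 2 > log_2(1) = 0.0000
T(n) = O(n^2) = O(n^2)

For T(n) = 1T(n/2) + O(n^2): log_2(1) = 0.0000. This is Case 3 of the Master Theorem (c > log_b(a), work dominated by root), giving O(n^2).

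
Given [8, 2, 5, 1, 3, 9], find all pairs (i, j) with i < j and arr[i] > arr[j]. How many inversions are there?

Finding inversions in [8, 2, 5, 1, 3, 9]:

(0, 1): arr[0]=8 > arr[1]=2
(0, 2): arr[0]=8 > arr[2]=5
(0, 3): arr[0]=8 > arr[3]=1
(0, 4): arr[0]=8 > arr[4]=3
(1, 3): arr[1]=2 > arr[3]=1
(2, 3): arr[2]=5 > arr[3]=1
(2, 4): arr[2]=5 > arr[4]=3

Total inversions: 7

The array has 7 inversion(s): (0,1), (0,2), (0,3), (0,4), (1,3), (2,3), (2,4). Each pair (i,j) satisfies i < j and arr[i] > arr[j].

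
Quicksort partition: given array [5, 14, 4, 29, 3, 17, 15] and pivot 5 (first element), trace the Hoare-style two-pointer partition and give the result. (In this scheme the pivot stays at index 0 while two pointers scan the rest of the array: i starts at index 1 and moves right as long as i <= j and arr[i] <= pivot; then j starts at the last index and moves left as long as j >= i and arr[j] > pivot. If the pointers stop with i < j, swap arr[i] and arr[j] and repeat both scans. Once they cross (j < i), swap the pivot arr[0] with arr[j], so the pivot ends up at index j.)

Hoare-style two-pointer partition with pivot = 5:

Initial array: [5, 14, 4, 29, 3, 17, 15]

Pointers start at i = 1, j = 6.
i stops at index 1 (arr[1]=14 > 5), j stops at index 4 (arr[4]=3 <= 5): swap arr[1] and arr[4], array becomes [5, 3, 4, 29, 14, 17, 15]
i ends at 3, j ends at 2: the pointers have crossed (j < i), so scanning stops.

Swap pivot arr[0] with arr[2] to place pivot at position 2: [4, 3, 5, 29, 14, 17, 15]
Pivot position: 2

After partitioning with pivot 5, the array becomes [4, 3, 5, 29, 14, 17, 15]. The pivot is placed at index 2. All elements to the left of the pivot are <= 5, and all elements to the right are > 5.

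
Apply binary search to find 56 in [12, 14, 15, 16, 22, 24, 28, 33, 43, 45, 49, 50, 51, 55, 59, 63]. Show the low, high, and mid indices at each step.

Binary search for 56 in [12, 14, 15, 16, 22, 24, 28, 33, 43, 45, 49, 50, 51, 55, 59, 63]:

lo=0, hi=15, mid=7, arr[mid]=33 -> 33 < 56, search right half
lo=8, hi=15, mid=11, arr[mid]=50 -> 50 < 56, search right half
lo=12, hi=15, mid=13, arr[mid]=55 -> 55 < 56, search right half
lo=14, hi=15, mid=14, arr[mid]=59 -> 59 > 56, search left half
lo=14 > hi=13, target 56 not found

Binary search determines that 56 is not in the array after 4 comparisons. The search space was exhausted without finding the target.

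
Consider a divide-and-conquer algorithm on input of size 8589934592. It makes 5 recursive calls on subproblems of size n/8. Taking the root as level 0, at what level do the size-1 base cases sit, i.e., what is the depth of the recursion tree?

For divide and conquer with division factor 8:

Problem sizes at each level:
Level 0: 8589934592
Level 1: 1073741824
Level 2: 134217728
Level 3: 16777216
Level 4: 2097152
Level 5: 262144
Level 6: 32768
Level 7: 4096
Level 8: 512
Level 9: 64
Level 10: 8
Level 11: 1

The root is level 0 and the size-1 base case is level 11 (the tree spans levels 0 through 11, i.e. 12 levels counting the root), so the depth is the number of divisions: log_8(8589934592) = 11

The recursion tree depth is log_8(8589934592) = 11. At each level, the problem size is divided by 8, so it takes 11 divisions to reduce to a base case of size 1. The algorithm makes 5 recursive calls at each level.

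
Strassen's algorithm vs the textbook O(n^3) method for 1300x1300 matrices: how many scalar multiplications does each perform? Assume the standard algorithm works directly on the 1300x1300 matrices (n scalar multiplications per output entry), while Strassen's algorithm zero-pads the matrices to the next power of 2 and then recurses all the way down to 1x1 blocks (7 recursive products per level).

Matrix multiplication for 1300x1300 matrices:

Strassen's algorithm requires power-of-2 dimensions. Pad 1300x1300 to 2048x2048 (next power of 2).

Standard algorithm: 1300^3 = 2197000000 multiplications
Strassen's algorithm: 7^(log2(2048)) = 7^11 = 1977326743 multiplications
Savings: 2197000000 - 1977326743 = 219673257 multiplications

Standard: 2197000000 multiplications (1300^3). Strassen: 1977326743 multiplications (7^11, after padding to 2048x2048). Strassen reduces 8 recursive multiplications to 7 at each level.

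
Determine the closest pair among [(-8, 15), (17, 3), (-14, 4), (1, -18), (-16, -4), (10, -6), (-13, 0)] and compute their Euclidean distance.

Computing all pairwise distances among 7 points:

d((-8, 15), (17, 3)) = 27.7308
d((-8, 15), (-14, 4)) = 12.53
d((-8, 15), (1, -18)) = 34.2053
d((-8, 15), (-16, -4)) = 20.6155
d((-8, 15), (10, -6)) = 27.6586
d((-8, 15), (-13, 0)) = 15.8114
d((17, 3), (-14, 4)) = 31.0161
d((17, 3), (1, -18)) = 26.4008
d((17, 3), (-16, -4)) = 33.7343
d((17, 3), (10, -6)) = 11.4018
d((17, 3), (-13, 0)) = 30.1496
d((-14, 4), (1, -18)) = 26.6271
d((-14, 4), (-16, -4)) = 8.2462
d((-14, 4), (10, -6)) = 26.0
d((-14, 4), (-13, 0)) = 4.1231 <-- minimum
d((1, -18), (-16, -4)) = 22.0227
d((1, -18), (10, -6)) = 15.0
d((1, -18), (-13, 0)) = 22.8035
d((-16, -4), (10, -6)) = 26.0768
d((-16, -4), (-13, 0)) = 5.0
d((10, -6), (-13, 0)) = 23.7697

Closest pair: (-14, 4) and (-13, 0) with distance 4.1231

The closest pair is (-14, 4) and (-13, 0) with Euclidean distance 4.1231. For 7 points, brute-force pairwise comparison is shown above. For large n, the divide-and-conquer algorithm (sort by x, recurse on halves, check the dividing strip) achieves O(n log n).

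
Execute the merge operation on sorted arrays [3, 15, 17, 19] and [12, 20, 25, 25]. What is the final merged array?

Merging process:

Compare 3 vs 12: take 3 from left. Merged: [3]
Compare 15 vs 12: take 12 from right. Merged: [3, 12]
Compare 15 vs 20: take 15 from left. Merged: [3, 12, 15]
Compare 17 vs 20: take 17 from left. Merged: [3, 12, 15, 17]
Compare 19 vs 20: take 19 from left. Merged: [3, 12, 15, 17, 19]
Append remaining from right: [20, 25, 25]. Merged: [3, 12, 15, 17, 19, 20, 25, 25]

Final merged array: [3, 12, 15, 17, 19, 20, 25, 25]
Total comparisons: 5

The merged array is [3, 12, 15, 17, 19, 20, 25, 25], requiring 5 comparisons. The merge step runs in O(n) time where n is the total number of elements.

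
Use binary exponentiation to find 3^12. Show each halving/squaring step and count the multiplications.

Computing 3^12 by squaring (build up from 3^1; each line after the first costs one multiplication):

3^1 = 3
3^2 = (3^1)^2 = 3^2 = 9
3^3 = 3 * 3^2 = 3 * 9 = 27
3^6 = (3^3)^2 = 27^2 = 729
3^12 = (3^6)^2 = 729^2 = 531441

Result: 531441
Multiplications needed: 4 (4 lines after 3^1)

3^12 = 531441. Using exponentiation by squaring, this requires 4 multiplications. The key idea: if the exponent is even, square the half-power; if odd, multiply by the base once.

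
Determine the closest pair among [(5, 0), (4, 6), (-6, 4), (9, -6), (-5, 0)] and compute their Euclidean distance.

Computing all pairwise distances among 5 points:

d((5, 0), (4, 6)) = 6.0828
d((5, 0), (-6, 4)) = 11.7047
d((5, 0), (9, -6)) = 7.2111
d((5, 0), (-5, 0)) = 10.0
d((4, 6), (-6, 4)) = 10.198
d((4, 6), (9, -6)) = 13.0
d((4, 6), (-5, 0)) = 10.8167
d((-6, 4), (9, -6)) = 18.0278
d((-6, 4), (-5, 0)) = 4.1231 <-- minimum
d((9, -6), (-5, 0)) = 15.2315

Closest pair: (-6, 4) and (-5, 0) with distance 4.1231

The closest pair is (-6, 4) and (-5, 0) with Euclidean distance 4.1231. For 5 points, brute-force pairwise comparison is shown above. For large n, the divide-and-conquer algorithm (sort by x, recurse on halves, check the dividing strip) achieves O(n log n).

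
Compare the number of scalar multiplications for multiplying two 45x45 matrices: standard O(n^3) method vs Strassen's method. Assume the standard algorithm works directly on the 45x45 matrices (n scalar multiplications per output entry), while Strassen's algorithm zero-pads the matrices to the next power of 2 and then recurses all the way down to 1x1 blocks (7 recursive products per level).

Matrix multiplication for 45x45 matrices:

Strassen's algorithm requires power-of-2 dimensions. Pad 45x45 to 64x64 (next power of 2).

Standard algorithm: 45^3 = 91125 multiplications
Strassen's algorithm: 7^(log2(64)) = 7^6 = 117649 multiplications
Difference: 91125 - 117649 = -26524 (Strassen uses MORE here due to padding overhead — for small or just-over-power-of-2 n, padding can outweigh the per-level savings)

Standard: 91125 multiplications (45^3). Strassen: 117649 multiplications (7^6, after padding to 64x64). Strassen reduces 8 recursive multiplications to 7 at each level.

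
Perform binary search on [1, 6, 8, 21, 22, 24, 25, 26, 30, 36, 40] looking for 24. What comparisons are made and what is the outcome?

Binary search for 24 in [1, 6, 8, 21, 22, 24, 25, 26, 30, 36, 40]:

lo=0, hi=10, mid=5, arr[mid]=24 -> Found target at index 5!

Binary search finds 24 at index 5 after 1 comparisons. The search repeatedly halves the search space by comparing with the middle element.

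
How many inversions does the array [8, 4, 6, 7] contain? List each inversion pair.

Finding inversions in [8, 4, 6, 7]:

(0, 1): arr[0]=8 > arr[1]=4
(0, 2): arr[0]=8 > arr[2]=6
(0, 3): arr[0]=8 > arr[3]=7

Total inversions: 3

The array has 3 inversion(s): (0,1), (0,2), (0,3). Each pair (i,j) satisfies i < j and arr[i] > arr[j].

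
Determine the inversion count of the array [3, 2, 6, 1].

Finding inversions in [3, 2, 6, 1]:

(0, 1): arr[0]=3 > arr[1]=2
(0, 3): arr[0]=3 > arr[3]=1
(1, 3): arr[1]=2 > arr[3]=1
(2, 3): arr[2]=6 > arr[3]=1

Total inversions: 4

The array has 4 inversion(s): (0,1), (0,3), (1,3), (2,3). Each pair (i,j) satisfies i < j and arr[i] > arr[j].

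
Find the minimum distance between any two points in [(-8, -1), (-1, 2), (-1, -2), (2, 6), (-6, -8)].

Computing all pairwise distances among 5 points:

d((-8, -1), (-1, 2)) = 7.6158
d((-8, -1), (-1, -2)) = 7.0711
d((-8, -1), (2, 6)) = 12.2066
d((-8, -1), (-6, -8)) = 7.2801
d((-1, 2), (-1, -2)) = 4.0 <-- minimum
d((-1, 2), (2, 6)) = 5.0
d((-1, 2), (-6, -8)) = 11.1803
d((-1, -2), (2, 6)) = 8.544
d((-1, -2), (-6, -8)) = 7.8102
d((2, 6), (-6, -8)) = 16.1245

Closest pair: (-1, 2) and (-1, -2) with distance 4.0

The closest pair is (-1, 2) and (-1, -2) with Euclidean distance 4.0. For 5 points, brute-force pairwise comparison is shown above. For large n, the divide-and-conquer algorithm (sort by x, recurse on halves, check the dividing strip) achieves O(n log n).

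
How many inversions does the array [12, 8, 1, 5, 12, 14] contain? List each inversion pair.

Finding inversions in [12, 8, 1, 5, 12, 14]:

(0, 1): arr[0]=12 > arr[1]=8
(0, 2): arr[0]=12 > arr[2]=1
(0, 3): arr[0]=12 > arr[3]=5
(1, 2): arr[1]=8 > arr[2]=1
(1, 3): arr[1]=8 > arr[3]=5

Total inversions: 5

The array has 5 inversion(s): (0,1), (0,2), (0,3), (1,2), (1,3). Each pair (i,j) satisfies i < j and arr[i] > arr[j].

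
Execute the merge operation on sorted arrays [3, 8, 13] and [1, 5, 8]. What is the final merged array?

Merging process:

Compare 3 vs 1: take 1 from right. Merged: [1]
Compare 3 vs 5: take 3 from left. Merged: [1, 3]
Compare 8 vs 5: take 5 from right. Merged: [1, 3, 5]
Compare 8 vs 8: take 8 from left. Merged: [1, 3, 5, 8]
Compare 13 vs 8: take 8 from right. Merged: [1, 3, 5, 8, 8]
Append remaining from left: [13]. Merged: [1, 3, 5, 8, 8, 13]

Final merged array: [1, 3, 5, 8, 8, 13]
Total comparisons: 5

The merged array is [1, 3, 5, 8, 8, 13], requiring 5 comparisons. The merge step runs in O(n) time where n is the total number of elements.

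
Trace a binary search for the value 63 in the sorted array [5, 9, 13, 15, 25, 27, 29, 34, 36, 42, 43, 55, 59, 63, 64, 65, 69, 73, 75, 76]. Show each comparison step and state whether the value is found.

Binary search for 63 in [5, 9, 13, 15, 25, 27, 29, 34, 36, 42, 43, 55, 59, 63, 64, 65, 69, 73, 75, 76]:

lo=0, hi=19, mid=9, arr[mid]=42 -> 42 < 63, search right half
lo=10, hi=19, mid=14, arr[mid]=64 -> 64 > 63, search left half
lo=10, hi=13, mid=11, arr[mid]=55 -> 55 < 63, search right half
lo=12, hi=13, mid=12, arr[mid]=59 -> 59 < 63, search right half
lo=13, hi=13, mid=13, arr[mid]=63 -> Found target at index 13!

Binary search finds 63 at index 13 after 5 comparisons. The search repeatedly halves the search space by comparing with the middle element.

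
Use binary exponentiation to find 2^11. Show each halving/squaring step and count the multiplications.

Computing 2^11 by squaring (build up from 2^1; each line after the first costs one multiplication):

2^1 = 2
2^2 = (2^1)^2 = 2^2 = 4
2^4 = (2^2)^2 = 4^2 = 16
2^5 = 2 * 2^4 = 2 * 16 = 32
2^10 = (2^5)^2 = 32^2 = 1024
2^11 = 2 * 2^10 = 2 * 1024 = 2048

Result: 2048
Multiplications needed: 5 (5 lines after 2^1)

2^11 = 2048. Using exponentiation by squaring, this requires 5 multiplications. The key idea: if the exponent is even, square the half-power; if odd, multiply by the base once.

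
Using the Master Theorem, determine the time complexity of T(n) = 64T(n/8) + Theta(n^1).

Master Theorem for T(n) = 64T(n/8) + O(n^1):

a = 64, b = 8, c = 1
log_b(a) = log_8(64) = 2.0000

Case 1: c = 1 < log_8(64) = 2.0000
T(n) = O(n^(log_8 64)) = O(n^2)

For T(n) = 64T(n/8) + O(n^1): log_8(64) = 2.0000. This is Case 1 of the Master Theorem (c < log_b(a), work dominated by leaves), giving O(n^2).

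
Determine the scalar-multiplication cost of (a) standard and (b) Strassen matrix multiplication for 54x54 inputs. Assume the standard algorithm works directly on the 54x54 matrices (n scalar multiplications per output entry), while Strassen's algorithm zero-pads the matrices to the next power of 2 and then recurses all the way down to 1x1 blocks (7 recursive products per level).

Matrix multiplication for 54x54 matrices:

Strassen's algorithm requires power-of-2 dimensions. Pad 54x54 to 64x64 (next power of 2).

Standard algorithm: 54^3 = 157464 multiplications
Strassen's algorithm: 7^(log2(64)) = 7^6 = 117649 multiplications
Savings: 157464 - 117649 = 39815 multiplications

Standard: 157464 multiplications (54^3). Strassen: 117649 multiplications (7^6, after padding to 64x64). Strassen reduces 8 recursive multiplications to 7 at each level.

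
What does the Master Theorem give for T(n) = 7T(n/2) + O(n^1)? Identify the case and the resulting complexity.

Master Theorem for T(n) = 7T(n/2) + O(n^1):

a = 7, b = 2, c = 1
log_b(a) = log_2(7) = 2.8074

Case 1: c = 1 < log_2(7) = 2.8074
T(n) = O(n^(log_2 7))

For T(n) = 7T(n/2) + O(n^1): log_2(7) = 2.8074. This is Case 1 of the Master Theorem (c < log_b(a), work dominated by leaves), giving O(n^(log_2 7)).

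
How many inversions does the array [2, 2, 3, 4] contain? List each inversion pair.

Finding inversions in [2, 2, 3, 4]:


Total inversions: 0

The array has 0 inversions. It is already sorted.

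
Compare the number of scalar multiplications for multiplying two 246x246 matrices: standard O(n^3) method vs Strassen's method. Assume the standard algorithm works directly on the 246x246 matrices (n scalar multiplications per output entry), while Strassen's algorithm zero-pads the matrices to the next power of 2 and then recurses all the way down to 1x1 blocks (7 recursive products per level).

Matrix multiplication for 246x246 matrices:

Strassen's algorithm requires power-of-2 dimensions. Pad 246x246 to 256x256 (next power of 2).

Standard algorithm: 246^3 = 14886936 multiplications
Strassen's algorithm: 7^(log2(256)) = 7^8 = 5764801 multiplications
Savings: 14886936 - 5764801 = 9122135 multiplications

Standard: 14886936 multiplications (246^3). Strassen: 5764801 multiplications (7^8, after padding to 256x256). Strassen reduces 8 recursive multiplications to 7 at each level.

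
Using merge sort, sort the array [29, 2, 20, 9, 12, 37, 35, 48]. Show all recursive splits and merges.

Merge sort trace:

Split: [29, 2, 20, 9, 12, 37, 35, 48] -> [29, 2, 20, 9] and [12, 37, 35, 48]
  Split: [29, 2, 20, 9] -> [29, 2] and [20, 9]
    Split: [29, 2] -> [29] and [2]
    Merge: [29] + [2] -> [2, 29]
    Split: [20, 9] -> [20] and [9]
    Merge: [20] + [9] -> [9, 20]
  Merge: [2, 29] + [9, 20] -> [2, 9, 20, 29]
  Split: [12, 37, 35, 48] -> [12, 37] and [35, 48]
    Split: [12, 37] -> [12] and [37]
    Merge: [12] + [37] -> [12, 37]
    Split: [35, 48] -> [35] and [48]
    Merge: [35] + [48] -> [35, 48]
  Merge: [12, 37] + [35, 48] -> [12, 35, 37, 48]
Merge: [2, 9, 20, 29] + [12, 35, 37, 48] -> [2, 9, 12, 20, 29, 35, 37, 48]

Final sorted array: [2, 9, 12, 20, 29, 35, 37, 48]

The merge sort proceeds by recursively splitting the array and merging sorted halves.
After all merges, the sorted array is [2, 9, 12, 20, 29, 35, 37, 48].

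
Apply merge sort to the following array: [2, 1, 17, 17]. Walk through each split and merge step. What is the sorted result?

Merge sort trace:

Split: [2, 1, 17, 17] -> [2, 1] and [17, 17]
  Split: [2, 1] -> [2] and [1]
  Merge: [2] + [1] -> [1, 2]
  Split: [17, 17] -> [17] and [17]
  Merge: [17] + [17] -> [17, 17]
Merge: [1, 2] + [17, 17] -> [1, 2, 17, 17]

Final sorted array: [1, 2, 17, 17]

The merge sort proceeds by recursively splitting the array and merging sorted halves.
After all merges, the sorted array is [1, 2, 17, 17].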